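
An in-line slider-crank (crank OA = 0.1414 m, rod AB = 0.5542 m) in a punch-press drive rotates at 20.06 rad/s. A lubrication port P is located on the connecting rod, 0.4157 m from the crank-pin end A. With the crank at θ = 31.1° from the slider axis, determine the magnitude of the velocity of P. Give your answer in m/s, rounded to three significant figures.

ω = 20.06 rad/s.  Crank-pin speed |V_A| = rω = 2.8365 m/s, perpendicular to OA.
Rod angle: sinφ = −(r/L) sinθ ⇒ φ = -7.573°; ω_rod = −rω cosθ/√(L²−r²sin²θ) = -4.4211 rad/s.
V_P = V_A + ω_rod × AP, with AP = 0.4157 m along the rod.
Components: V_Px = −rω sinθ − a·ω_rod·sinφ = -1.7073 m/s;  V_Py = rω cosθ + a·ω_rod·cosφ = +0.60698 m/s.
|V_P| = √(V_Px² + V_Py²) = 1.812 m/s.

1.81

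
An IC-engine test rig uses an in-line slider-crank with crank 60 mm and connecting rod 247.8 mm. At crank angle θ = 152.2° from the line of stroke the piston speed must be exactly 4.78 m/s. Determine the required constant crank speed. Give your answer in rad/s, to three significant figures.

218

For an in-line slider-crank, |v_piston| = rω|sinθ|·[1 + r cosθ/√(L² − r² sin²θ)].
With r = 0.06 m, L = 0.2478 m, θ = 152.2°: the bracketed kinematic factor |dx/dθ| = 0.021951 m.
ω = v/|dx/dθ| = 4.78/0.021951 = 217.76 rad/s.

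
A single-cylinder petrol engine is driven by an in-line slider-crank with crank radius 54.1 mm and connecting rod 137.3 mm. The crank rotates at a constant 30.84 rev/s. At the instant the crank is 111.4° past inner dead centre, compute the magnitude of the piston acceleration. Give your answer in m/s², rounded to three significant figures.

1350

ω = 2π·30.8 = 193.8 rad/s
x(θ) = r cosθ + √(L² − r² sin²θ); with ω constant, a = ω²·d²x/dθ².
d²x/dθ² = −r cosθ − r²(cos2θ)/√u − r⁴ sin²2θ/(4u^{3/2}),  u = L² − r² sin²θ = 0.0163141 m².
Substituting r = 0.0541 m, L = 0.1373 m, θ = 111.4°: d²x/dθ² = +0.036079 m.
a = ω²·d²x/dθ² = (193.8)²·(+0.036079) = +1354.7 m/s²;  |a| = 1354.7 m/s².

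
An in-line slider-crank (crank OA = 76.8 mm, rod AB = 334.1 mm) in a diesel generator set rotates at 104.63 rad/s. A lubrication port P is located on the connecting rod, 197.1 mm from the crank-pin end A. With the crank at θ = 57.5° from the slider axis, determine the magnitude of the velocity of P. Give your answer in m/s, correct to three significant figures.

ω = 104.6 rad/s.  Crank-pin speed |V_A| = rω = 8.0356 m/s, perpendicular to OA.
Rod angle: sinφ = −(r/L) sinθ ⇒ φ = -11.179°; ω_rod = −rω cosθ/√(L²−r²sin²θ) = -13.173 rad/s.
V_P = V_A + ω_rod × AP, with AP = 0.1971 m along the rod.
Components: V_Px = −rω sinθ − a·ω_rod·sinφ = -7.2805 m/s;  V_Py = rω cosθ + a·ω_rod·cosφ = +1.7704 m/s.
|V_P| = √(V_Px² + V_Py²) = 7.4927 m/s.

7.49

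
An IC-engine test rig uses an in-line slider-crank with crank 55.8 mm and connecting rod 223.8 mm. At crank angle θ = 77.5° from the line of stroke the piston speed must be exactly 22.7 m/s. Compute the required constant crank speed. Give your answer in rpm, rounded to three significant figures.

For an in-line slider-crank, |v_piston| = rω|sinθ|·[1 + r cosθ/√(L² − r² sin²θ)].
With r = 0.0558 m, L = 0.2238 m, θ = 77.5°: the bracketed kinematic factor |dx/dθ| = 0.057508 m.
ω = v/|dx/dθ| = 22.7/0.057508 = 394.73 rad/s.
N = 60ω/(2π) = 3769.3 rpm.

3770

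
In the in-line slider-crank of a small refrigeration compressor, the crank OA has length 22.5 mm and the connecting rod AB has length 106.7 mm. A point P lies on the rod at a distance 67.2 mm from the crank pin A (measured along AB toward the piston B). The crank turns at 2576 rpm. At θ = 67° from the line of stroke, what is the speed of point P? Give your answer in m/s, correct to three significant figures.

ω = 269.8 rad/s.  Crank-pin speed |V_A| = rω = 6.0696 m/s, perpendicular to OA.
Rod angle: sinφ = −(r/L) sinθ ⇒ φ = -11.193°; ω_rod = −rω cosθ/√(L²−r²sin²θ) = -22.657 rad/s.
V_P = V_A + ω_rod × AP, with AP = 0.0672 m along the rod.
Components: V_Px = −rω sinθ − a·ω_rod·sinφ = -5.8826 m/s;  V_Py = rω cosθ + a·ω_rod·cosφ = +0.87795 m/s.
|V_P| = √(V_Px² + V_Py²) = 5.9478 m/s.

5.95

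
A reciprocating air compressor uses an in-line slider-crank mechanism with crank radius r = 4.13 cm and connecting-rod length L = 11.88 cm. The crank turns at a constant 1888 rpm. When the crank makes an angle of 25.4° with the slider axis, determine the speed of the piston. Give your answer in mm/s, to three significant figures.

4610

ω = 2π·1888/60 = 197.7 rad/s
For an in-line slider-crank, x = r cosθ + √(L² − r² sin²θ), so v = −rω sinθ·[1 + r cosθ/√(L² − r² sin²θ)].
With r = 0.0413 m, L = 0.1188 m, θ = 25.4°: √(L² − r² sin²θ) = 0.11747 m.
v = −0.0413·197.7·0.42894·[1 + 0.0413·0.90334/0.11747] = -4.6148 m/s.
|v| = 4.6148 m/s = 4614.8 mm/s.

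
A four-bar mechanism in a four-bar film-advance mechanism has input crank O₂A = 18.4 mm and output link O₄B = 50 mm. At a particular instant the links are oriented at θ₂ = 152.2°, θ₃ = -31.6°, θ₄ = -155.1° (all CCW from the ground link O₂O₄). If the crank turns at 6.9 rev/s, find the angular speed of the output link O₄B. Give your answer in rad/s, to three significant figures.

ω₂ = 43.35 rad/s (from 6.9 rev/s).
Differentiating the loop-closure r₂e^{iθ₂}+r₃e^{iθ₃}=r₁+r₄e^{iθ₄} gives r₂ω₂e^{iθ₂}+r₃ω₃e^{iθ₃}=r₄ω₄e^{iθ₄}.
Eliminating the other unknown: ω₄ = r₂ω₂ sin(θ₂−θ₃) / [r₄ sin(θ₄−θ₃)].
Numerator sine = -0.06627; denominator sine = -0.83389.
Result = 0.0184·43.35·(-0.06627) / (0.05·(-0.83389)) = +1.268 rad/s; magnitude 1.268 rad/s.

1.27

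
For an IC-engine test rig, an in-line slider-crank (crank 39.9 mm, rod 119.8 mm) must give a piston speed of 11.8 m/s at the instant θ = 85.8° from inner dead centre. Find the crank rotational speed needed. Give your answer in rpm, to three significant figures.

2760

For an in-line slider-crank, |v_piston| = rω|sinθ|·[1 + r cosθ/√(L² − r² sin²θ)].
With r = 0.0399 m, L = 0.1198 m, θ = 85.8°: the bracketed kinematic factor |dx/dθ| = 0.040822 m.
ω = v/|dx/dθ| = 11.8/0.040822 = 289.06 rad/s.
N = 60ω/(2π) = 2760.3 rpm.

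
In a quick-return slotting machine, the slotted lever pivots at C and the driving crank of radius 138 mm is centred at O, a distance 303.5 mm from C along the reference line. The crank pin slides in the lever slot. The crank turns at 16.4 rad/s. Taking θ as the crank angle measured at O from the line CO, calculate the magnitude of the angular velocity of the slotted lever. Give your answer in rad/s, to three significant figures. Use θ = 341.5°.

5.06

ω = 16.4 rad/s
Crank pin A relative to C: A = (d + r cosθ, r sinθ); lever angle φ = atan2(r sinθ, d + r cosθ).
Differentiating tanφ: φ̇ = rω(d cosθ + r)/(d² + r² + 2dr cosθ).
d² + r² + 2dr cosθ = |CA|² = 0.190594 m²;  d cosθ + r = +0.42582 m.
|ω_lever| = |0.138·16.4·+0.42582| / 0.190594 = 5.0563 rad/s.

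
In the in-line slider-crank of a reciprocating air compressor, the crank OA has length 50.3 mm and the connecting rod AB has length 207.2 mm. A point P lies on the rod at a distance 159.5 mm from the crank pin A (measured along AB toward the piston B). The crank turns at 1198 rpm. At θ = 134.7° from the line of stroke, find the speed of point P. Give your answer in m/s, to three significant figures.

4.02

ω = 125.5 rad/s.  Crank-pin speed |V_A| = rω = 6.3103 m/s, perpendicular to OA.
Rod angle: sinφ = −(r/L) sinθ ⇒ φ = -9.936°; ω_rod = −rω cosθ/√(L²−r²sin²θ) = +21.748 rad/s.
V_P = V_A + ω_rod × AP, with AP = 0.1595 m along the rod.
Components: V_Px = −rω sinθ − a·ω_rod·sinφ = -3.8868 m/s;  V_Py = rω cosθ + a·ω_rod·cosφ = -1.0218 m/s.
|V_P| = √(V_Px² + V_Py²) = 4.0189 m/s.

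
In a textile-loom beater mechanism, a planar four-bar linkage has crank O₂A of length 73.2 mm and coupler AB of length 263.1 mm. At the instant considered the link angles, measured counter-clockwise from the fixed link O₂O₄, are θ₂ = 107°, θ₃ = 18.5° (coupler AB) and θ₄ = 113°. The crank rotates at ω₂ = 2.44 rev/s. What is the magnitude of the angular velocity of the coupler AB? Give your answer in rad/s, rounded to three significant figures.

0.447

ω₂ = 15.33 rad/s (from 2.44 rev/s).
Differentiating the loop-closure r₂e^{iθ₂}+r₃e^{iθ₃}=r₁+r₄e^{iθ₄} gives r₂ω₂e^{iθ₂}+r₃ω₃e^{iθ₃}=r₄ω₄e^{iθ₄}.
Eliminating the other unknown: ω₃ = r₂ω₂ sin(θ₄−θ₂) / [r₃ sin(θ₃−θ₄)].
Numerator sine = +0.10453; denominator sine = -0.99692.
Result = 0.0732·15.33·(+0.10453) / (0.2631·(-0.99692)) = -0.44723 rad/s; magnitude 0.44723 rad/s.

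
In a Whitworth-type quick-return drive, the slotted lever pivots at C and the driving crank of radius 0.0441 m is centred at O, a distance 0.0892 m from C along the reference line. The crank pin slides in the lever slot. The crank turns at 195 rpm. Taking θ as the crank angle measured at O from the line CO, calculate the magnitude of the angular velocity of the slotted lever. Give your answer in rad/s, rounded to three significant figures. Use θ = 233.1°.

1.64

ω = 20.42 rad/s (from 195 rpm).
Crank pin A relative to C: A = (d + r cosθ, r sinθ); lever angle φ = atan2(r sinθ, d + r cosθ).
Differentiating tanφ: φ̇ = rω(d cosθ + r)/(d² + r² + 2dr cosθ).
d² + r² + 2dr cosθ = |CA|² = 0.00517768 m²;  d cosθ + r = -0.0094575 m.
|ω_lever| = |0.0441·20.42·-0.0094575| / 0.00517768 = 1.6449 rad/s.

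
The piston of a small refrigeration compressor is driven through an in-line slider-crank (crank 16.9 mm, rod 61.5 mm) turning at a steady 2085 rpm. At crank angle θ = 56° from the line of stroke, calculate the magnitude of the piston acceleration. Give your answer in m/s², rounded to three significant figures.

ω = 2π·2085/60 = 218.3 rad/s
x(θ) = r cosθ + √(L² − r² sin²θ); with ω constant, a = ω²·d²x/dθ².
d²x/dθ² = −r cosθ − r²(cos2θ)/√u − r⁴ sin²2θ/(4u^{3/2}),  u = L² − r² sin²θ = 0.00358595 m².
Substituting r = 0.0169 m, L = 0.0615 m, θ = 56°: d²x/dθ² = -0.0077453 m.
a = ω²·d²x/dθ² = (218.3)²·(-0.0077453) = -369.24 m/s²;  |a| = 369.24 m/s².

369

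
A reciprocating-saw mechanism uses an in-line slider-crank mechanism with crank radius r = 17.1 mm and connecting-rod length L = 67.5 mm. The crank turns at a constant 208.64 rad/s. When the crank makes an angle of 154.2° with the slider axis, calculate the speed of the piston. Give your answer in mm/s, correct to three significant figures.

1200

ω = 208.6 rad/s
For an in-line slider-crank, x = r cosθ + √(L² − r² sin²θ), so v = −rω sinθ·[1 + r cosθ/√(L² − r² sin²θ)].
With r = 0.0171 m, L = 0.0675 m, θ = 154.2°: √(L² − r² sin²θ) = 0.067088 m.
v = −0.0171·208.6·0.43523·[1 + 0.0171·-0.90032/0.067088] = -1.1965 m/s.
|v| = 1.1965 m/s = 1196.5 mm/s.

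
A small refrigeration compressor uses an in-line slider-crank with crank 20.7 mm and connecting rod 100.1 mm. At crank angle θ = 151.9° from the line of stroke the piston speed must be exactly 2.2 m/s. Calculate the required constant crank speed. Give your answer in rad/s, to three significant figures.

For an in-line slider-crank, |v_piston| = rω|sinθ|·[1 + r cosθ/√(L² − r² sin²θ)].
With r = 0.0207 m, L = 0.1001 m, θ = 151.9°: the bracketed kinematic factor |dx/dθ| = 0.0079629 m.
ω = v/|dx/dθ| = 2.2/0.0079629 = 276.28 rad/s.

276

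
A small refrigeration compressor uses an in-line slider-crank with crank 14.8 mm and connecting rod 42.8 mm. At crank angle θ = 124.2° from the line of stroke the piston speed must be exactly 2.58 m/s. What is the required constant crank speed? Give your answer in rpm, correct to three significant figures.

2520

For an in-line slider-crank, |v_piston| = rω|sinθ|·[1 + r cosθ/√(L² − r² sin²θ)].
With r = 0.0148 m, L = 0.0428 m, θ = 124.2°: the bracketed kinematic factor |dx/dθ| = 0.0097579 m.
ω = v/|dx/dθ| = 2.58/0.0097579 = 264.4 rad/s.
N = 60ω/(2π) = 2524.8 rpm.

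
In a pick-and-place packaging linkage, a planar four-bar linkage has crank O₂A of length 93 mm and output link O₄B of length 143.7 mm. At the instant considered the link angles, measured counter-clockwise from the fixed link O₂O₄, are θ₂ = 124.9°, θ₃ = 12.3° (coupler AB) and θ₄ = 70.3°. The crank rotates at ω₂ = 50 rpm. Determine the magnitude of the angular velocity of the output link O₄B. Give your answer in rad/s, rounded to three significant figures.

ω₂ = 5.236 rad/s (from 50 rpm).
Differentiating the loop-closure r₂e^{iθ₂}+r₃e^{iθ₃}=r₁+r₄e^{iθ₄} gives r₂ω₂e^{iθ₂}+r₃ω₃e^{iθ₃}=r₄ω₄e^{iθ₄}.
Eliminating the other unknown: ω₄ = r₂ω₂ sin(θ₂−θ₃) / [r₄ sin(θ₄−θ₃)].
Numerator sine = +0.92321; denominator sine = +0.84805.
Result = 0.093·5.236·(+0.92321) / (0.1437·(+0.84805)) = +3.689 rad/s; magnitude 3.689 rad/s.

3.69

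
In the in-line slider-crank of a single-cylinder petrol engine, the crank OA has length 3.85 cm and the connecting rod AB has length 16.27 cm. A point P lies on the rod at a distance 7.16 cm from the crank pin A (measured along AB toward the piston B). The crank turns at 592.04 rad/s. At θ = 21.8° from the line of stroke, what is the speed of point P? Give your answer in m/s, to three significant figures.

15.1

ω = 592 rad/s.  Crank-pin speed |V_A| = rω = 22.794 m/s, perpendicular to OA.
Rod angle: sinφ = −(r/L) sinθ ⇒ φ = -5.042°; ω_rod = −rω cosθ/√(L²−r²sin²θ) = -130.58 rad/s.
V_P = V_A + ω_rod × AP, with AP = 0.0716 m along the rod.
Components: V_Px = −rω sinθ − a·ω_rod·sinφ = -9.2864 m/s;  V_Py = rω cosθ + a·ω_rod·cosφ = +11.85 m/s.
|V_P| = √(V_Px² + V_Py²) = 15.055 m/s.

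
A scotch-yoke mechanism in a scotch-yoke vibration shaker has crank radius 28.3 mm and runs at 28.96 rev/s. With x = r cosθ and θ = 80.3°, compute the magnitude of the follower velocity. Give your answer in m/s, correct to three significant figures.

ω = 182 rad/s (from 28.96 rev/s).
x = r cosθ ⇒ ẋ = −rω sinθ.
|v| = rω|sinθ| = 0.0283·182·|sin 80.3°| = 5.0759 m/s.

5.08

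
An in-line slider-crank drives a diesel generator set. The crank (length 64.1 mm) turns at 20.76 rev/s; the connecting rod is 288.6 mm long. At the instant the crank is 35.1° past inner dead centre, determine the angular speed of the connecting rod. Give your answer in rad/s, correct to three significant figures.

23.9

ω = 130.4 rad/s (converted from 20.76 rev/s).
The rod makes angle φ with the slider axis where L sinφ = r sinθ; differentiating, L cosφ·φ̇ = r ω cosθ.
L cosφ = √(L² − r² sin²θ) = 0.28624 m.
|ω_rod| = r ω |cosθ| / √(L² − r² sin²θ) = 0.0641·130.4·0.81815/0.28624 = 23.899 rad/s.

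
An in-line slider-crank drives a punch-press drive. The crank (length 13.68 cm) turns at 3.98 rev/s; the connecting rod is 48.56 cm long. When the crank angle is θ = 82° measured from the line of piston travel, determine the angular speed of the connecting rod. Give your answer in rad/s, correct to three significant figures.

1.02

ω = 25.01 rad/s (converted from 3.98 rev/s).
The rod makes angle φ with the slider axis where L sinφ = r sinθ; differentiating, L cosφ·φ̇ = r ω cosθ.
L cosφ = √(L² − r² sin²θ) = 0.46632 m.
|ω_rod| = r ω |cosθ| / √(L² − r² sin²θ) = 0.1368·25.01·0.13917/0.46632 = 1.021 rad/s.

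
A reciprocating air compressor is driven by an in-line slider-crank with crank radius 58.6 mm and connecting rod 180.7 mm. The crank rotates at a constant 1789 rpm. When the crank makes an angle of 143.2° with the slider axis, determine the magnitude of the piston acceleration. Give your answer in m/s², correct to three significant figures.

1440

ω = 2π·1789/60 = 187.3 rad/s
x(θ) = r cosθ + √(L² − r² sin²θ); with ω constant, a = ω²·d²x/dθ².
d²x/dθ² = −r cosθ − r²(cos2θ)/√u − r⁴ sin²2θ/(4u^{3/2}),  u = L² − r² sin²θ = 0.0314203 m².
Substituting r = 0.0586 m, L = 0.1807 m, θ = 143.2°: d²x/dθ² = +0.040966 m.
a = ω²·d²x/dθ² = (187.3)²·(+0.040966) = +1437.8 m/s²;  |a| = 1437.8 m/s².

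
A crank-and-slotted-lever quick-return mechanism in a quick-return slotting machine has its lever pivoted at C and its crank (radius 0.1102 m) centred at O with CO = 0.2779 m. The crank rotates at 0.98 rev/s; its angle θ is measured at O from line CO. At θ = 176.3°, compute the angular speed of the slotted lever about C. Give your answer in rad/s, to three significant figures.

4.01

ω = 6.158 rad/s (from 0.98 rev/s).
Crank pin A relative to C: A = (d + r cosθ, r sinθ); lever angle φ = atan2(r sinθ, d + r cosθ).
Differentiating tanφ: φ̇ = rω(d cosθ + r)/(d² + r² + 2dr cosθ).
d² + r² + 2dr cosθ = |CA|² = 0.028251 m²;  d cosθ + r = -0.16712 m.
|ω_lever| = |0.1102·6.158·-0.16712| / 0.028251 = 4.0141 rad/s.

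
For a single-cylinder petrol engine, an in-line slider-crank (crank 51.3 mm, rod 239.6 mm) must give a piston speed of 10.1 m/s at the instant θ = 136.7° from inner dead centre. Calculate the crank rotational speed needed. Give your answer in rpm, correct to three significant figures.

3250

For an in-line slider-crank, |v_piston| = rω|sinθ|·[1 + r cosθ/√(L² − r² sin²θ)].
With r = 0.0513 m, L = 0.2396 m, θ = 136.7°: the bracketed kinematic factor |dx/dθ| = 0.02964 m.
ω = v/|dx/dθ| = 10.1/0.02964 = 340.75 rad/s.
N = 60ω/(2π) = 3254 rpm.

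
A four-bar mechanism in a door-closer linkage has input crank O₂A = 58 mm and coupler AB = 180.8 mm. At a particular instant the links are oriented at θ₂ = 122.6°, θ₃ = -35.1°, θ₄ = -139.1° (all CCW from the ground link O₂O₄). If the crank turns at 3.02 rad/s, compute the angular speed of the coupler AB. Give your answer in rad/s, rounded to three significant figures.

0.988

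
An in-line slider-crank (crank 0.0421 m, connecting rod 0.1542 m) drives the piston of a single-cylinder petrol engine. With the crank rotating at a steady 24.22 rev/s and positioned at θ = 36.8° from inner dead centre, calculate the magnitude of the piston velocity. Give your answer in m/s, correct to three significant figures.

ω = 2π·24.2 = 152.2 rad/s
For an in-line slider-crank, x = r cosθ + √(L² − r² sin²θ), so v = −rω sinθ·[1 + r cosθ/√(L² − r² sin²θ)].
With r = 0.0421 m, L = 0.1542 m, θ = 36.8°: √(L² − r² sin²θ) = 0.15212 m.
v = −0.0421·152.2·0.59902·[1 + 0.0421·0.80073/0.15212] = -4.6882 m/s.
|v| = 4.6882 m/s.

4.69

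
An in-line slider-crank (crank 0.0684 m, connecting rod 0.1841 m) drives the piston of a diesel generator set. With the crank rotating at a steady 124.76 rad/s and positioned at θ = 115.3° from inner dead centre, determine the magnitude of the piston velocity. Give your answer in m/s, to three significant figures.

6.41

ω = 124.8 rad/s
For an in-line slider-crank, x = r cosθ + √(L² − r² sin²θ), so v = −rω sinθ·[1 + r cosθ/√(L² − r² sin²θ)].
With r = 0.0684 m, L = 0.1841 m, θ = 115.3°: √(L² − r² sin²θ) = 0.1734 m.
v = −0.0684·124.8·0.90408·[1 + 0.0684·-0.42736/0.1734] = -6.4145 m/s.
|v| = 6.4145 m/s.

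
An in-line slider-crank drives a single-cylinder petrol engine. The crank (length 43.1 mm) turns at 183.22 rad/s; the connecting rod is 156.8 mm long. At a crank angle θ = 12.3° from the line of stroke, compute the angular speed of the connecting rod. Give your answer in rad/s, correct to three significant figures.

49.3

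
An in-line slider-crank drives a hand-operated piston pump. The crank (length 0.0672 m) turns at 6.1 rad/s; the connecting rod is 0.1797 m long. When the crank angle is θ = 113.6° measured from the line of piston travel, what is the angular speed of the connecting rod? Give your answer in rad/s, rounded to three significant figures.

0.972

ω = 6.1 rad/s
The rod makes angle φ with the slider axis where L sinφ = r sinθ; differentiating, L cosφ·φ̇ = r ω cosθ.
L cosφ = √(L² − r² sin²θ) = 0.16882 m.
|ω_rod| = r ω |cosθ| / √(L² − r² sin²θ) = 0.0672·6.1·0.40035/0.16882 = 0.97211 rad/s.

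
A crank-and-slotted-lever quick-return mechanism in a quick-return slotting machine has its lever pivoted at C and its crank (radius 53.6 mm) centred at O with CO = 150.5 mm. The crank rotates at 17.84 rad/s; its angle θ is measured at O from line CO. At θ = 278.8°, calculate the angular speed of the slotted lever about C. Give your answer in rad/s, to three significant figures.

ω = 17.84 rad/s
Crank pin A relative to C: A = (d + r cosθ, r sinθ); lever angle φ = atan2(r sinθ, d + r cosθ).
Differentiating tanφ: φ̇ = rω(d cosθ + r)/(d² + r² + 2dr cosθ).
d² + r² + 2dr cosθ = |CA|² = 0.0279914 m²;  d cosθ + r = +0.076624 m.
|ω_lever| = |0.0536·17.84·+0.076624| / 0.0279914 = 2.6176 rad/s.

2.62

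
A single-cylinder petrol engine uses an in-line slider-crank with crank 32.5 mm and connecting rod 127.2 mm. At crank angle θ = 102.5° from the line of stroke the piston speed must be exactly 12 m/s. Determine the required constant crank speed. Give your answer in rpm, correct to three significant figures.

For an in-line slider-crank, |v_piston| = rω|sinθ|·[1 + r cosθ/√(L² − r² sin²θ)].
With r = 0.0325 m, L = 0.1272 m, θ = 102.5°: the bracketed kinematic factor |dx/dθ| = 0.029918 m.
ω = v/|dx/dθ| = 12/0.029918 = 401.1 rad/s.
N = 60ω/(2π) = 3830.2 rpm.

3830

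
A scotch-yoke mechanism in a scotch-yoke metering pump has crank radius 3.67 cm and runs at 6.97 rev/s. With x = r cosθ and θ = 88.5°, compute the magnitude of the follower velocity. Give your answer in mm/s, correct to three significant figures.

ω = 43.79 rad/s (from 6.97 rev/s).
x = r cosθ ⇒ ẋ = −rω sinθ.
|v| = rω|sinθ| = 0.0367·43.79·|sin 88.5°| = 1.6067 m/s = 1606.7 mm/s.

1610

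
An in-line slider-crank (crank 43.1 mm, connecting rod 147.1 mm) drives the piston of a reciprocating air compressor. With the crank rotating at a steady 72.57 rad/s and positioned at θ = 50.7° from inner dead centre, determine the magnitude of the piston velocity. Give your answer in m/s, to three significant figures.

ω = 72.57 rad/s
For an in-line slider-crank, x = r cosθ + √(L² − r² sin²θ), so v = −rω sinθ·[1 + r cosθ/√(L² − r² sin²θ)].
With r = 0.0431 m, L = 0.1471 m, θ = 50.7°: √(L² − r² sin²θ) = 0.14327 m.
v = −0.0431·72.57·0.77384·[1 + 0.0431·0.63338/0.14327] = -2.8816 m/s.
|v| = 2.8816 m/s.

2.88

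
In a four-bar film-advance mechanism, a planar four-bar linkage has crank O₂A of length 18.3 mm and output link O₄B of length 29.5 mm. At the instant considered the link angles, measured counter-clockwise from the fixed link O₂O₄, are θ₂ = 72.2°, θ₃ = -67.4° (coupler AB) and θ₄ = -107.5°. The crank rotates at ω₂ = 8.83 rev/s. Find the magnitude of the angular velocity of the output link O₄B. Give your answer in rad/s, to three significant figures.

34.6

ω₂ = 55.48 rad/s (from 8.83 rev/s).
Differentiating the loop-closure r₂e^{iθ₂}+r₃e^{iθ₃}=r₁+r₄e^{iθ₄} gives r₂ω₂e^{iθ₂}+r₃ω₃e^{iθ₃}=r₄ω₄e^{iθ₄}.
Eliminating the other unknown: ω₄ = r₂ω₂ sin(θ₂−θ₃) / [r₄ sin(θ₄−θ₃)].
Numerator sine = +0.64812; denominator sine = -0.64412.
Result = 0.0183·55.48·(+0.64812) / (0.0295·(-0.64412)) = -34.63 rad/s; magnitude 34.63 rad/s.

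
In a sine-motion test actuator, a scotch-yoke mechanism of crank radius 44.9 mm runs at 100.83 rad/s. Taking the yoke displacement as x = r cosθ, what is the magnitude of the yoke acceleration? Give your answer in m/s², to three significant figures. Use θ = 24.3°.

416

ω = 100.8 rad/s
x = r cosθ ⇒ ẍ = −rω² cosθ (ω constant).
|a| = rω²|cosθ| = 0.0449·(100.8)²·|cos 24.3°| = 416.04 m/s².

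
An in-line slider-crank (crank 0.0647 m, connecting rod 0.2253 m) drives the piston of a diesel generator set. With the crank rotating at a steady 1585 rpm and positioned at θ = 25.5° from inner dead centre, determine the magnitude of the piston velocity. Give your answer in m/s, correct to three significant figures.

5.83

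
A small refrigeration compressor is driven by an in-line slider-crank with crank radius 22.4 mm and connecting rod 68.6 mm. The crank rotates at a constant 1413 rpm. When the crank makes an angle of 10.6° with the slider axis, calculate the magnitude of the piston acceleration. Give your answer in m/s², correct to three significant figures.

ω = 2π·1413/60 = 148 rad/s
x(θ) = r cosθ + √(L² − r² sin²θ); with ω constant, a = ω²·d²x/dθ².
d²x/dθ² = −r cosθ − r²(cos2θ)/√u − r⁴ sin²2θ/(4u^{3/2}),  u = L² − r² sin²θ = 0.00468898 m².
Substituting r = 0.0224 m, L = 0.0686 m, θ = 10.6°: d²x/dθ² = -0.028875 m.
a = ω²·d²x/dθ² = (148)²·(-0.028875) = -632.21 m/s²;  |a| = 632.21 m/s².

632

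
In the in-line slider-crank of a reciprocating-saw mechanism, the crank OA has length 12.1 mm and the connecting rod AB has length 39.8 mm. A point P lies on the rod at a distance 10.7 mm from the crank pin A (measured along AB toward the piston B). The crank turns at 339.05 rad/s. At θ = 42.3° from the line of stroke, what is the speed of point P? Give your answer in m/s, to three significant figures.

3.68

ω = 339.1 rad/s.  Crank-pin speed |V_A| = rω = 4.1025 m/s, perpendicular to OA.
Rod angle: sinφ = −(r/L) sinθ ⇒ φ = -11.807°; ω_rod = −rω cosθ/√(L²−r²sin²θ) = -77.888 rad/s.
V_P = V_A + ω_rod × AP, with AP = 0.0107 m along the rod.
Components: V_Px = −rω sinθ − a·ω_rod·sinφ = -2.9316 m/s;  V_Py = rω cosθ + a·ω_rod·cosφ = +2.2186 m/s.
|V_P| = √(V_Px² + V_Py²) = 3.6764 m/s.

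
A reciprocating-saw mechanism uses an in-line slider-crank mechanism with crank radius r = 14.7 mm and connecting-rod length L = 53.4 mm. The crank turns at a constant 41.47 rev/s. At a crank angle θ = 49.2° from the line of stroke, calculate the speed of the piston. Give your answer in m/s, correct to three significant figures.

3.43

ω = 2π·41.5 = 260.6 rad/s
For an in-line slider-crank, x = r cosθ + √(L² − r² sin²θ), so v = −rω sinθ·[1 + r cosθ/√(L² − r² sin²θ)].
With r = 0.0147 m, L = 0.0534 m, θ = 49.2°: √(L² − r² sin²θ) = 0.052228 m.
v = −0.0147·260.6·0.75700·[1 + 0.0147·0.65342/0.052228] = -3.4328 m/s.
|v| = 3.4328 m/s.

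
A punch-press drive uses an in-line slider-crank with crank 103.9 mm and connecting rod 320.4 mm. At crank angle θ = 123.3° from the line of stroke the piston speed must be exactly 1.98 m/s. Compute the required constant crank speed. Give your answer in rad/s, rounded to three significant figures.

28.0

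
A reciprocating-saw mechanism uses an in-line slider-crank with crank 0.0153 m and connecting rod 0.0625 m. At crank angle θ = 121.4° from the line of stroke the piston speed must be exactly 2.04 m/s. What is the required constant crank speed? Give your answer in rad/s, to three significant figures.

180

For an in-line slider-crank, |v_piston| = rω|sinθ|·[1 + r cosθ/√(L² − r² sin²θ)].
With r = 0.0153 m, L = 0.0625 m, θ = 121.4°: the bracketed kinematic factor |dx/dθ| = 0.011356 m.
ω = v/|dx/dθ| = 2.04/0.011356 = 179.64 rad/s.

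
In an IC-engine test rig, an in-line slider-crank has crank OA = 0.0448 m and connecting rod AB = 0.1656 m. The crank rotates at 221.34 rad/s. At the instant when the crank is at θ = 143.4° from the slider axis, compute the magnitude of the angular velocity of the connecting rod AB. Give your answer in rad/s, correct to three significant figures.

48.7

ω = 221.3 rad/s
The rod makes angle φ with the slider axis where L sinφ = r sinθ; differentiating, L cosφ·φ̇ = r ω cosθ.
L cosφ = √(L² − r² sin²θ) = 0.16343 m.
|ω_rod| = r ω |cosθ| / √(L² − r² sin²θ) = 0.0448·221.3·0.80282/0.16343 = 48.71 rad/s.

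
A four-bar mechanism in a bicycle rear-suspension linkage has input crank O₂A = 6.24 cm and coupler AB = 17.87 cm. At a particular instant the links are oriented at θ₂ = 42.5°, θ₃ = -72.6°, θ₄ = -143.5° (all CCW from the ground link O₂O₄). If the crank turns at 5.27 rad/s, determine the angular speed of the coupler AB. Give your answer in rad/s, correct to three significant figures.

ω₂ = 5.27 rad/s
Differentiating the loop-closure r₂e^{iθ₂}+r₃e^{iθ₃}=r₁+r₄e^{iθ₄} gives r₂ω₂e^{iθ₂}+r₃ω₃e^{iθ₃}=r₄ω₄e^{iθ₄}.
Eliminating the other unknown: ω₃ = r₂ω₂ sin(θ₄−θ₂) / [r₃ sin(θ₃−θ₄)].
Numerator sine = +0.10453; denominator sine = +0.94495.
Result = 0.0624·5.27·(+0.10453) / (0.1787·(+0.94495)) = +0.20356 rad/s; magnitude 0.20356 rad/s.

0.204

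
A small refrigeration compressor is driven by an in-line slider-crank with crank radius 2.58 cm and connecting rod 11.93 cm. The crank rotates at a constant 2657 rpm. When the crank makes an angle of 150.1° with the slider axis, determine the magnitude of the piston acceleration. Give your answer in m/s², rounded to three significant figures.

1510

ω = 2π·2657/60 = 278.2 rad/s
x(θ) = r cosθ + √(L² − r² sin²θ); with ω constant, a = ω²·d²x/dθ².
d²x/dθ² = −r cosθ − r²(cos2θ)/√u − r⁴ sin²2θ/(4u^{3/2}),  u = L² − r² sin²θ = 0.0140671 m².
Substituting r = 0.0258 m, L = 0.1193 m, θ = 150.1°: d²x/dθ² = +0.019493 m.
a = ω²·d²x/dθ² = (278.2)²·(+0.019493) = +1509.1 m/s²;  |a| = 1509.1 m/s².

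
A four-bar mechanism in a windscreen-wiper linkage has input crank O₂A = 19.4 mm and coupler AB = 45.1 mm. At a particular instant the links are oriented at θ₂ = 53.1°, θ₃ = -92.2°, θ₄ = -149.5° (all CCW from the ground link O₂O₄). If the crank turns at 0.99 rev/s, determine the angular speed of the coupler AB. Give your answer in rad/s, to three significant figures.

1.22

ω₂ = 6.22 rad/s (from 0.99 rev/s).
Differentiating the loop-closure r₂e^{iθ₂}+r₃e^{iθ₃}=r₁+r₄e^{iθ₄} gives r₂ω₂e^{iθ₂}+r₃ω₃e^{iθ₃}=r₄ω₄e^{iθ₄}.
Eliminating the other unknown: ω₃ = r₂ω₂ sin(θ₄−θ₂) / [r₃ sin(θ₃−θ₄)].
Numerator sine = +0.38430; denominator sine = +0.84151.
Result = 0.0194·6.22·(+0.38430) / (0.0451·(+0.84151)) = +1.2219 rad/s; magnitude 1.2219 rad/s.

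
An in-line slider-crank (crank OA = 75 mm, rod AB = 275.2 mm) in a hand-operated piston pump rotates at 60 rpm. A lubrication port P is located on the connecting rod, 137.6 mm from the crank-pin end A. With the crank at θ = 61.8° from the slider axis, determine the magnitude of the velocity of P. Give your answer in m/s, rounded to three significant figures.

ω = 6.283 rad/s.  Crank-pin speed |V_A| = rω = 0.47124 m/s, perpendicular to OA.
Rod angle: sinφ = −(r/L) sinθ ⇒ φ = -13.897°; ω_rod = −rω cosθ/√(L²−r²sin²θ) = -0.83357 rad/s.
V_P = V_A + ω_rod × AP, with AP = 0.1376 m along the rod.
Components: V_Px = −rω sinθ − a·ω_rod·sinφ = -0.44285 m/s;  V_Py = rω cosθ + a·ω_rod·cosφ = +0.11134 m/s.
|V_P| = √(V_Px² + V_Py²) = 0.45664 m/s.

0.457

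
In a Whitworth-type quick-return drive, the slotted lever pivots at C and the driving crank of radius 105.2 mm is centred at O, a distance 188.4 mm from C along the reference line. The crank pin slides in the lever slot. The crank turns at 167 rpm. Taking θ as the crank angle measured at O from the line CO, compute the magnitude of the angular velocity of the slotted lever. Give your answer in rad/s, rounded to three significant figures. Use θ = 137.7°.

3.64

ω = 17.49 rad/s (from 167 rpm).
Crank pin A relative to C: A = (d + r cosθ, r sinθ); lever angle φ = atan2(r sinθ, d + r cosθ).
Differentiating tanφ: φ̇ = rω(d cosθ + r)/(d² + r² + 2dr cosθ).
d² + r² + 2dr cosθ = |CA|² = 0.0172431 m²;  d cosθ + r = -0.034146 m.
|ω_lever| = |0.1052·17.49·-0.034146| / 0.0172431 = 3.6433 rad/s.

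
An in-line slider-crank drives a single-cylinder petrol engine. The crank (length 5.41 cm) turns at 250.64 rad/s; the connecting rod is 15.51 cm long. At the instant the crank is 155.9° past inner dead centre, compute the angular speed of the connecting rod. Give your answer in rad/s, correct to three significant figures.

80.6

ω = 250.6 rad/s
The rod makes angle φ with the slider axis where L sinφ = r sinθ; differentiating, L cosφ·φ̇ = r ω cosθ.
L cosφ = √(L² − r² sin²θ) = 0.15352 m.
|ω_rod| = r ω |cosθ| / √(L² − r² sin²θ) = 0.0541·250.6·0.91283/0.15352 = 80.627 rad/s.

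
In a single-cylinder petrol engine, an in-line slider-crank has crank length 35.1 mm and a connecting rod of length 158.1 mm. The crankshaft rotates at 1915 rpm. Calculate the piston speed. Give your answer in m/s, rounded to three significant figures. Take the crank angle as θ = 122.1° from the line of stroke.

5.25

ω = 2π·1915/60 = 200.5 rad/s
For an in-line slider-crank, x = r cosθ + √(L² − r² sin²θ), so v = −rω sinθ·[1 + r cosθ/√(L² − r² sin²θ)].
With r = 0.0351 m, L = 0.1581 m, θ = 122.1°: √(L² − r² sin²θ) = 0.15528 m.
v = −0.0351·200.5·0.84712·[1 + 0.0351·-0.53140/0.15528] = -5.2466 m/s.
|v| = 5.2466 m/s.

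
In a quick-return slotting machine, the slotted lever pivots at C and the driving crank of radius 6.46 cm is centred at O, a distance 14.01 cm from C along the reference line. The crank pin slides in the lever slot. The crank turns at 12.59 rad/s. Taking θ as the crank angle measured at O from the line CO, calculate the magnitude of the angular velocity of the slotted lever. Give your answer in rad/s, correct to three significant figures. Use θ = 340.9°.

3.92

ω = 12.59 rad/s
Crank pin A relative to C: A = (d + r cosθ, r sinθ); lever angle φ = atan2(r sinθ, d + r cosθ).
Differentiating tanφ: φ̇ = rω(d cosθ + r)/(d² + r² + 2dr cosθ).
d² + r² + 2dr cosθ = |CA|² = 0.0409056 m²;  d cosθ + r = +0.19699 m.
|ω_lever| = |0.0646·12.59·+0.19699| / 0.0409056 = 3.9166 rad/s.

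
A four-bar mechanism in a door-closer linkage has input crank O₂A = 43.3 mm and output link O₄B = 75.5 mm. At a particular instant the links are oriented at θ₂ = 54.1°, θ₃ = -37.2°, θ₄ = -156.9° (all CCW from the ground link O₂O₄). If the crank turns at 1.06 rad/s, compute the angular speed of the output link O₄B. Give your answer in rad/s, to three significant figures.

ω₂ = 1.06 rad/s
Differentiating the loop-closure r₂e^{iθ₂}+r₃e^{iθ₃}=r₁+r₄e^{iθ₄} gives r₂ω₂e^{iθ₂}+r₃ω₃e^{iθ₃}=r₄ω₄e^{iθ₄}.
Eliminating the other unknown: ω₄ = r₂ω₂ sin(θ₂−θ₃) / [r₄ sin(θ₄−θ₃)].
Numerator sine = +0.99974; denominator sine = -0.86863.
Result = 0.0433·1.06·(+0.99974) / (0.0755·(-0.86863)) = -0.69968 rad/s; magnitude 0.69968 rad/s.

0.700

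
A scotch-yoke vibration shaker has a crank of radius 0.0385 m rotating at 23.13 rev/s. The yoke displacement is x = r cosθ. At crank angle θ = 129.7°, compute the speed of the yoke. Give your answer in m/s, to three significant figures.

4.30

ω = 145.3 rad/s (from 23.13 rev/s).
x = r cosθ ⇒ ẋ = −rω sinθ.
|v| = rω|sinθ| = 0.0385·145.3·|sin 129.7°| = 4.305 m/s.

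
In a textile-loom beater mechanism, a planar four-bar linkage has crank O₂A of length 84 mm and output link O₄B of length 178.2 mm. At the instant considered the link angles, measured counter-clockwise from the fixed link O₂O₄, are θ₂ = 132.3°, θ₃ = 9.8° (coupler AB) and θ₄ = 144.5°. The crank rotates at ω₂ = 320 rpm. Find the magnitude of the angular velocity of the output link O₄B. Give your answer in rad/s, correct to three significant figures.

18.7

ω₂ = 33.51 rad/s (from 320 rpm).
Differentiating the loop-closure r₂e^{iθ₂}+r₃e^{iθ₃}=r₁+r₄e^{iθ₄} gives r₂ω₂e^{iθ₂}+r₃ω₃e^{iθ₃}=r₄ω₄e^{iθ₄}.
Eliminating the other unknown: ω₄ = r₂ω₂ sin(θ₂−θ₃) / [r₄ sin(θ₄−θ₃)].
Numerator sine = +0.84339; denominator sine = +0.71080.
Result = 0.084·33.51·(+0.84339) / (0.1782·(+0.71080)) = +18.743 rad/s; magnitude 18.743 rad/s.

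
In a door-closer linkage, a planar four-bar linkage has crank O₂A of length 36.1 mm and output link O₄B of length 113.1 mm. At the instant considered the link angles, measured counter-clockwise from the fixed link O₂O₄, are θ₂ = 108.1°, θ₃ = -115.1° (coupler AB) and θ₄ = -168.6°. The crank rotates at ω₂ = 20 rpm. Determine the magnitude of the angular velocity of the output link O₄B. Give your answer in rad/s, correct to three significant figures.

0.569

ω₂ = 2.094 rad/s (from 20 rpm).
Differentiating the loop-closure r₂e^{iθ₂}+r₃e^{iθ₃}=r₁+r₄e^{iθ₄} gives r₂ω₂e^{iθ₂}+r₃ω₃e^{iθ₃}=r₄ω₄e^{iθ₄}.
Eliminating the other unknown: ω₄ = r₂ω₂ sin(θ₂−θ₃) / [r₄ sin(θ₄−θ₃)].
Numerator sine = -0.68455; denominator sine = -0.80386.
Result = 0.0361·2.094·(-0.68455) / (0.1131·(-0.80386)) = +0.56928 rad/s; magnitude 0.56928 rad/s.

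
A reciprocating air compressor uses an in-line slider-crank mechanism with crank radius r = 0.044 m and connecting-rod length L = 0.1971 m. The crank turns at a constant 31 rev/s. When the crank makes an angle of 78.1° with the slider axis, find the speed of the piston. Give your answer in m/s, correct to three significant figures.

8.78

ω = 2π·31 = 194.8 rad/s
For an in-line slider-crank, x = r cosθ + √(L² − r² sin²θ), so v = −rω sinθ·[1 + r cosθ/√(L² − r² sin²θ)].
With r = 0.044 m, L = 0.1971 m, θ = 78.1°: √(L² − r² sin²θ) = 0.19234 m.
v = −0.044·194.8·0.97851·[1 + 0.044·0.20620/0.19234] = -8.7817 m/s.
|v| = 8.7817 m/s.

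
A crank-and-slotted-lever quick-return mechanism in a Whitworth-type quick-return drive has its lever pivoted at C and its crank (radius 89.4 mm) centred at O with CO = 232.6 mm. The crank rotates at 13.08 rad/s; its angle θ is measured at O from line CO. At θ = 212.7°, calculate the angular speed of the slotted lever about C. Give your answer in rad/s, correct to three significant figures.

ω = 13.08 rad/s
Crank pin A relative to C: A = (d + r cosθ, r sinθ); lever angle φ = atan2(r sinθ, d + r cosθ).
Differentiating tanφ: φ̇ = rω(d cosθ + r)/(d² + r² + 2dr cosθ).
d² + r² + 2dr cosθ = |CA|² = 0.0270976 m²;  d cosθ + r = -0.10634 m.
|ω_lever| = |0.0894·13.08·-0.10634| / 0.0270976 = 4.5887 rad/s.

4.59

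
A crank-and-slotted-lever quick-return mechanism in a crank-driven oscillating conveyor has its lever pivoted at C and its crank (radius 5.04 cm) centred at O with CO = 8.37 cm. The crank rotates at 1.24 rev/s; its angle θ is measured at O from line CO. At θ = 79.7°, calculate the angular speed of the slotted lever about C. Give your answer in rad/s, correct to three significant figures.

ω = 7.791 rad/s (from 1.24 rev/s).
Crank pin A relative to C: A = (d + r cosθ, r sinθ); lever angle φ = atan2(r sinθ, d + r cosθ).
Differentiating tanφ: φ̇ = rω(d cosθ + r)/(d² + r² + 2dr cosθ).
d² + r² + 2dr cosθ = |CA|² = 0.0110544 m²;  d cosθ + r = +0.065366 m.
|ω_lever| = |0.0504·7.791·+0.065366| / 0.0110544 = 2.3219 rad/s.

2.32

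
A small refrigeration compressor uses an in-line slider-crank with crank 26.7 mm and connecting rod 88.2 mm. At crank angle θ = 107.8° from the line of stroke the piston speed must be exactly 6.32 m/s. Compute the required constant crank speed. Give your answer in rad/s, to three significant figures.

275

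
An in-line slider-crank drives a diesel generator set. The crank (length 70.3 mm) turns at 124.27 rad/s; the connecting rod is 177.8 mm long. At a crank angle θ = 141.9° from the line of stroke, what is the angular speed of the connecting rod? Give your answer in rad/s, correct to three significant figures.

ω = 124.3 rad/s
The rod makes angle φ with the slider axis where L sinφ = r sinθ; differentiating, L cosφ·φ̇ = r ω cosθ.
L cosφ = √(L² − r² sin²θ) = 0.17243 m.
|ω_rod| = r ω |cosθ| / √(L² − r² sin²θ) = 0.0703·124.3·0.78694/0.17243 = 39.871 rad/s.

39.9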